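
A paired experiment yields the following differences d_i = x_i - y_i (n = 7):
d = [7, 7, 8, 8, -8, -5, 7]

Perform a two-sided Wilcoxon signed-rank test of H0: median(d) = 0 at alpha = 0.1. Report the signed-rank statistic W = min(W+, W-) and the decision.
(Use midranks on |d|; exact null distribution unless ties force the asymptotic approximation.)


Step 1: Drop any zero differences (none here) and take |d_i|.
|d| = [7, 7, 8, 8, 8, 5, 7]
Step 2: Midrank |d_i| (ties get averaged ranks).
ranks: |7|->3, |7|->3, |8|->6, |8|->6, |8|->6, |5|->1, |7|->3
Step 3: Attach original signs; sum ranks with positive sign and with negative sign.
W+ = 3 + 3 + 6 + 6 + 3 = 21
W- = 6 + 1 = 7
(Check: W+ + W- = 28 should equal n(n+1)/2 = 28.)
Step 4: Test statistic W = min(W+, W-) = 7.
Step 5: Ties in |d|, so use the tie-corrected normal approximation.
        E[W] = n(n+1)/4 = 7*8/4 = 14.
        Tie groups: |d|=7 (t=3), |d|=8 (t=3); sum(t^3 - t) = 48.
        Var[W] = n(n+1)(2n+1)/24 - sum(t^3-t)/48 = 840/24 - 48/48 = 34.
        z = (W - E[W]) / sqrt(Var[W]) = (7 - 14) / 5.8310 = -1.2005.
        Two-sided p = 2*Phi(z) = 0.229949.
Step 6: alpha = 0.1. fail to reject H0.

W+ = 21, W- = 7, W = min = 7, p = 0.229949, fail to reject H0.


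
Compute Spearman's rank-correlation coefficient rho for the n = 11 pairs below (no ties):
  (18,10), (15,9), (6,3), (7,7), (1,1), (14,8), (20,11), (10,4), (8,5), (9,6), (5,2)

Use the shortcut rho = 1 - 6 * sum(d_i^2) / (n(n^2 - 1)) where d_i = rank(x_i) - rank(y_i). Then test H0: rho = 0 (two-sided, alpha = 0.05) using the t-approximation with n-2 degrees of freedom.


Step 1: Rank x and y separately (midranks; no ties here).
rank(x): 18->10, 15->9, 6->3, 7->4, 1->1, 14->8, 20->11, 10->7, 8->5, 9->6, 5->2
rank(y): 10->10, 9->9, 3->3, 7->7, 1->1, 8->8, 11->11, 4->4, 5->5, 6->6, 2->2
Step 2: d_i = R_x(i) - R_y(i); compute d_i^2.
  (10-10)^2=0, (9-9)^2=0, (3-3)^2=0, (4-7)^2=9, (1-1)^2=0, (8-8)^2=0, (11-11)^2=0, (7-4)^2=9, (5-5)^2=0, (6-6)^2=0, (2-2)^2=0
sum(d^2) = 18.
Step 3: rho = 1 - 6*18 / (11*(11^2 - 1)) = 1 - 108/1320 = 0.918182.
Step 4: Under H0, t = rho * sqrt((n-2)/(1-rho^2)) = 6.9531 ~ t(9).
Step 5: Two-sided p-value from the t-distribution with 9 df = 0.000067.
Step 6: alpha = 0.05. reject H0.

rho = 0.9182, p = 0.000067, reject H0 at alpha = 0.05.


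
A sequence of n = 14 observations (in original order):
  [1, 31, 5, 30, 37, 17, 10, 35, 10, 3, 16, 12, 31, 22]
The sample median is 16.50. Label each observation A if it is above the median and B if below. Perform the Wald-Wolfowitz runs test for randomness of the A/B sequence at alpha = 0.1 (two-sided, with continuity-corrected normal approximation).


Step 1: Compute median = 16.50; label A = above, B = below.
Labels in order: BABAAABABBBBAA  (n_A = 7, n_B = 7)
Step 2: Count runs R = 8.
Step 3: Under H0 (random ordering), E[R] = 2*n_A*n_B/(n_A+n_B) + 1 = 2*7*7/14 + 1 = 8.0000.
        Var[R] = 2*n_A*n_B*(2*n_A*n_B - n_A - n_B) / ((n_A+n_B)^2 * (n_A+n_B-1)) = 8232/2548 = 3.2308.
        SD[R] = 1.7974.
Step 4: R = E[R], so z = 0 with no continuity correction.
Step 5: Two-sided p-value via normal approximation = 2*(1 - Phi(|z|)) = 1.000000.
Step 6: alpha = 0.1. fail to reject H0.

R = 8, z = 0.0000, p = 1.000000, fail to reject H0.


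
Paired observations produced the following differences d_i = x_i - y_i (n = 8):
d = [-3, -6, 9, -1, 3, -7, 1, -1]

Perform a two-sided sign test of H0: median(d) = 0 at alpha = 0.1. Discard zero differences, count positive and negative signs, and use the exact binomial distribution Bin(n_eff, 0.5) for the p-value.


Step 1: Discard zero differences. Original n = 8; n_eff = number of nonzero differences = 8.
Nonzero differences (with sign): -3, -6, +9, -1, +3, -7, +1, -1
Step 2: Count signs: positive = 3, negative = 5.
Step 3: Under H0: P(positive) = 0.5, so the number of positives S ~ Bin(8, 0.5).
Step 4: Two-sided exact p-value = sum of Bin(8,0.5) probabilities at or below the observed probability = 0.726562.
Step 5: alpha = 0.1. fail to reject H0.

n_eff = 8, pos = 3, neg = 5, p = 0.726562, fail to reject H0.


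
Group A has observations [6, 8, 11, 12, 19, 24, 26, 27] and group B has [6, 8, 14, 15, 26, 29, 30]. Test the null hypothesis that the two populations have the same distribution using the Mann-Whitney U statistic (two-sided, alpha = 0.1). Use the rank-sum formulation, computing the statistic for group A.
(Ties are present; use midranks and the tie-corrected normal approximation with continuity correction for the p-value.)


Step 1: Combine and sort all 15 observations; assign midranks.
sorted (value, group): (6,X), (6,Y), (8,X), (8,Y), (11,X), (12,X), (14,Y), (15,Y), (19,X), (24,X), (26,X), (26,Y), (27,X), (29,Y), (30,Y)
ranks: 6->1.5, 6->1.5, 8->3.5, 8->3.5, 11->5, 12->6, 14->7, 15->8, 19->9, 24->10, 26->11.5, 26->11.5, 27->13, 29->14, 30->15
Step 2: Rank sum for X: R1 = 1.5 + 3.5 + 5 + 6 + 9 + 10 + 11.5 + 13 = 59.5.
Step 3: U_X = R1 - n1(n1+1)/2 = 59.5 - 8*9/2 = 59.5 - 36 = 23.5.
       U_Y = n1*n2 - U_X = 56 - 23.5 = 32.5.
Step 4: Ties are present, so use the tie-corrected normal approximation (with continuity correction) for the p-value.
Step 5: p-value = 0.642537; compare to alpha = 0.1. fail to reject H0.

U_X = 23.5, p = 0.642537, fail to reject H0 at alpha = 0.1.


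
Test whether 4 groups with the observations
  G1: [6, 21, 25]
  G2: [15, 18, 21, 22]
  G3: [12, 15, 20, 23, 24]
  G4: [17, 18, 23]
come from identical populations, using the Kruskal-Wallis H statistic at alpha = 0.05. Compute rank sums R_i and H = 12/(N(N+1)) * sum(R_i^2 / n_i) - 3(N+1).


Step 1: Combine all N = 15 observations and assign midranks.
sorted (value, group, rank): (6,G1,1), (12,G3,2), (15,G2,3.5), (15,G3,3.5), (17,G4,5), (18,G2,6.5), (18,G4,6.5), (20,G3,8), (21,G1,9.5), (21,G2,9.5), (22,G2,11), (23,G3,12.5), (23,G4,12.5), (24,G3,14), (25,G1,15)
Step 2: Sum ranks within each group.
R_1 = 25.5 (n_1 = 3)
R_2 = 30.5 (n_2 = 4)
R_3 = 40 (n_3 = 5)
R_4 = 24 (n_4 = 3)
Step 3: H = 12/(N(N+1)) * sum(R_i^2/n_i) - 3(N+1)
     = 12/(15*16) * (25.5^2/3 + 30.5^2/4 + 40^2/5 + 24^2/3) - 3*16
     = 0.050000 * 961.312 - 48
     = 0.065625.
Step 4: Ties present; correction factor C = 1 - 24/(15^3 - 15) = 0.992857. Corrected H = 0.065625 / 0.992857 = 0.066097.
Step 5: Under H0, H ~ chi^2(3); p-value = 0.995569.
Step 6: alpha = 0.05. fail to reject H0.

H = 0.0661, df = 3, p = 0.995569, fail to reject H0.


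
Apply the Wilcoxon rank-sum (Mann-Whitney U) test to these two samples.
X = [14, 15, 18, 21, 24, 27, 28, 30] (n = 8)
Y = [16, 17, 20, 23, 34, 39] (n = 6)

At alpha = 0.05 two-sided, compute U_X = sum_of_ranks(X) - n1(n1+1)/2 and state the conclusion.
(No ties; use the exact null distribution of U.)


Step 1: Combine and sort all 14 observations; assign midranks.
sorted (value, group): (14,X), (15,X), (16,Y), (17,Y), (18,X), (20,Y), (21,X), (23,Y), (24,X), (27,X), (28,X), (30,X), (34,Y), (39,Y)
ranks: 14->1, 15->2, 16->3, 17->4, 18->5, 20->6, 21->7, 23->8, 24->9, 27->10, 28->11, 30->12, 34->13, 39->14
Step 2: Rank sum for X: R1 = 1 + 2 + 5 + 7 + 9 + 10 + 11 + 12 = 57.
Step 3: U_X = R1 - n1(n1+1)/2 = 57 - 8*9/2 = 57 - 36 = 21.
       U_Y = n1*n2 - U_X = 48 - 21 = 27.
Step 4: No ties, so the exact null distribution of U (based on enumerating the C(14,8) = 3003 equally likely rank assignments) gives the two-sided p-value.
Step 5: p-value = 0.754579; compare to alpha = 0.05. fail to reject H0.

U_X = 21, p = 0.754579, fail to reject H0 at alpha = 0.05.


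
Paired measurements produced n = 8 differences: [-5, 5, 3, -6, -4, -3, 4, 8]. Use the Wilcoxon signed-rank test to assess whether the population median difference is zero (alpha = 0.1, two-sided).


Step 1: Drop any zero differences (none here) and take |d_i|.
|d| = [5, 5, 3, 6, 4, 3, 4, 8]
Step 2: Midrank |d_i| (ties get averaged ranks).
ranks: |5|->5.5, |5|->5.5, |3|->1.5, |6|->7, |4|->3.5, |3|->1.5, |4|->3.5, |8|->8
Step 3: Attach original signs; sum ranks with positive sign and with negative sign.
W+ = 5.5 + 1.5 + 3.5 + 8 = 18.5
W- = 5.5 + 7 + 3.5 + 1.5 = 17.5
(Check: W+ + W- = 36 should equal n(n+1)/2 = 36.)
Step 4: Test statistic W = min(W+, W-) = 17.5.
Step 5: Ties in |d|, so use the tie-corrected normal approximation.
        E[W] = n(n+1)/4 = 8*9/4 = 18.
        Tie groups: |d|=3 (t=2), |d|=4 (t=2), |d|=5 (t=2); sum(t^3 - t) = 18.
        Var[W] = n(n+1)(2n+1)/24 - sum(t^3-t)/48 = 1224/24 - 18/48 = 50.625.
        z = (W - E[W]) / sqrt(Var[W]) = (17.5 - 18) / 7.1151 = -0.0703.
        Two-sided p = 2*Phi(z) = 0.943977.
Step 6: alpha = 0.1. fail to reject H0.

W+ = 18.5, W- = 17.5, W = min = 17.5, p = 0.943977, fail to reject H0.


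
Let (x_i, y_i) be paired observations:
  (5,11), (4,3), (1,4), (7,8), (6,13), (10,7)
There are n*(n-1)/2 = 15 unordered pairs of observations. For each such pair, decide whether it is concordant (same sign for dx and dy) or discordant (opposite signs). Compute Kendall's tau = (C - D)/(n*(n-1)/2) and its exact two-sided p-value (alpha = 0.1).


Step 1: Enumerate the 15 unordered pairs (i,j) with i<j and classify each by sign(x_j-x_i) * sign(y_j-y_i).
  (1,2):dx=-1,dy=-8->C; (1,3):dx=-4,dy=-7->C; (1,4):dx=+2,dy=-3->D; (1,5):dx=+1,dy=+2->C
  (1,6):dx=+5,dy=-4->D; (2,3):dx=-3,dy=+1->D; (2,4):dx=+3,dy=+5->C; (2,5):dx=+2,dy=+10->C
  (2,6):dx=+6,dy=+4->C; (3,4):dx=+6,dy=+4->C; (3,5):dx=+5,dy=+9->C; (3,6):dx=+9,dy=+3->C
  (4,5):dx=-1,dy=+5->D; (4,6):dx=+3,dy=-1->D; (5,6):dx=+4,dy=-6->D
Step 2: C = 9, D = 6, total pairs = 15.
Step 3: tau = (C - D)/(n(n-1)/2) = (9 - 6)/15 = 0.200000.
Step 4: Exact two-sided p-value (enumerate n! = 720 permutations of y under H0): p = 0.719444.
Step 5: alpha = 0.1. fail to reject H0.

tau_b = 0.2000 (C=9, D=6), p = 0.719444, fail to reject H0.


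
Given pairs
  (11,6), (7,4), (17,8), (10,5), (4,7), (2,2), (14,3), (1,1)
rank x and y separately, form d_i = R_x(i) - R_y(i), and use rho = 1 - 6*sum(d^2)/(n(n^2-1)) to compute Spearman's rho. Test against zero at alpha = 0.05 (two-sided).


Step 1: Rank x and y separately (midranks; no ties here).
rank(x): 11->6, 7->4, 17->8, 10->5, 4->3, 2->2, 14->7, 1->1
rank(y): 6->6, 4->4, 8->8, 5->5, 7->7, 2->2, 3->3, 1->1
Step 2: d_i = R_x(i) - R_y(i); compute d_i^2.
  (6-6)^2=0, (4-4)^2=0, (8-8)^2=0, (5-5)^2=0, (3-7)^2=16, (2-2)^2=0, (7-3)^2=16, (1-1)^2=0
sum(d^2) = 32.
Step 3: rho = 1 - 6*32 / (8*(8^2 - 1)) = 1 - 192/504 = 0.619048.
Step 4: Under H0, t = rho * sqrt((n-2)/(1-rho^2)) = 1.9308 ~ t(6).
Step 5: Two-sided p-value from the t-distribution with 6 df = 0.101733.
Step 6: alpha = 0.05. fail to reject H0.

rho = 0.6190, p = 0.101733, fail to reject H0 at alpha = 0.05.


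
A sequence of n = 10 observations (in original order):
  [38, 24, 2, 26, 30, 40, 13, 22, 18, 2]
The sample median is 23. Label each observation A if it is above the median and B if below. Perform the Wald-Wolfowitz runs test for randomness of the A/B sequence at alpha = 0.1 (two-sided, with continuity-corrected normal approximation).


Step 1: Compute median = 23; label A = above, B = below.
Labels in order: AABAAABBBB  (n_A = 5, n_B = 5)
Step 2: Count runs R = 4.
Step 3: Under H0 (random ordering), E[R] = 2*n_A*n_B/(n_A+n_B) + 1 = 2*5*5/10 + 1 = 6.0000.
        Var[R] = 2*n_A*n_B*(2*n_A*n_B - n_A - n_B) / ((n_A+n_B)^2 * (n_A+n_B-1)) = 2000/900 = 2.2222.
        SD[R] = 1.4907.
Step 4: Continuity-corrected z = (R + 0.5 - E[R]) / SD[R] = (4 + 0.5 - 6.0000) / 1.4907 = -1.0062.
Step 5: Two-sided p-value via normal approximation = 2*(1 - Phi(|z|)) = 0.314305.
Step 6: alpha = 0.1. fail to reject H0.

R = 4, z = -1.0062, p = 0.314305, fail to reject H0.


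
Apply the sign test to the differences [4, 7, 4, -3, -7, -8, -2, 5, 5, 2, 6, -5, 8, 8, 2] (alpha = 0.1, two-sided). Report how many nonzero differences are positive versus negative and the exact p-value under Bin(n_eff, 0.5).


Step 1: Discard zero differences. Original n = 15; n_eff = number of nonzero differences = 15.
Nonzero differences (with sign): +4, +7, +4, -3, -7, -8, -2, +5, +5, +2, +6, -5, +8, +8, +2
Step 2: Count signs: positive = 10, negative = 5.
Step 3: Under H0: P(positive) = 0.5, so the number of positives S ~ Bin(15, 0.5).
Step 4: Two-sided exact p-value = sum of Bin(15,0.5) probabilities at or below the observed probability = 0.301758.
Step 5: alpha = 0.1. fail to reject H0.

n_eff = 15, pos = 10, neg = 5, p = 0.301758, fail to reject H0.


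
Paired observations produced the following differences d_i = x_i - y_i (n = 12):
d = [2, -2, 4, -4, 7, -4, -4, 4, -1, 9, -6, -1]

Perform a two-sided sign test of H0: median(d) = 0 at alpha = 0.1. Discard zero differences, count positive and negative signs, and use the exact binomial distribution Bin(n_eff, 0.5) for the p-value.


Step 1: Discard zero differences. Original n = 12; n_eff = number of nonzero differences = 12.
Nonzero differences (with sign): +2, -2, +4, -4, +7, -4, -4, +4, -1, +9, -6, -1
Step 2: Count signs: positive = 5, negative = 7.
Step 3: Under H0: P(positive) = 0.5, so the number of positives S ~ Bin(12, 0.5).
Step 4: Two-sided exact p-value = sum of Bin(12,0.5) probabilities at or below the observed probability = 0.774414.
Step 5: alpha = 0.1. fail to reject H0.

n_eff = 12, pos = 5, neg = 7, p = 0.774414, fail to reject H0.


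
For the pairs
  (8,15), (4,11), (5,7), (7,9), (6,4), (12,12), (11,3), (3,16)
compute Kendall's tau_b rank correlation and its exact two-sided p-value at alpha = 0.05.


Step 1: Enumerate the 28 unordered pairs (i,j) with i<j and classify each by sign(x_j-x_i) * sign(y_j-y_i).
  (1,2):dx=-4,dy=-4->C; (1,3):dx=-3,dy=-8->C; (1,4):dx=-1,dy=-6->C; (1,5):dx=-2,dy=-11->C
  (1,6):dx=+4,dy=-3->D; (1,7):dx=+3,dy=-12->D; (1,8):dx=-5,dy=+1->D; (2,3):dx=+1,dy=-4->D
  (2,4):dx=+3,dy=-2->D; (2,5):dx=+2,dy=-7->D; (2,6):dx=+8,dy=+1->C; (2,7):dx=+7,dy=-8->D
  (2,8):dx=-1,dy=+5->D; (3,4):dx=+2,dy=+2->C; (3,5):dx=+1,dy=-3->D; (3,6):dx=+7,dy=+5->C
  (3,7):dx=+6,dy=-4->D; (3,8):dx=-2,dy=+9->D; (4,5):dx=-1,dy=-5->C; (4,6):dx=+5,dy=+3->C
  (4,7):dx=+4,dy=-6->D; (4,8):dx=-4,dy=+7->D; (5,6):dx=+6,dy=+8->C; (5,7):dx=+5,dy=-1->D
  (5,8):dx=-3,dy=+12->D; (6,7):dx=-1,dy=-9->C; (6,8):dx=-9,dy=+4->D; (7,8):dx=-8,dy=+13->D
Step 2: C = 11, D = 17, total pairs = 28.
Step 3: tau = (C - D)/(n(n-1)/2) = (11 - 17)/28 = -0.214286.
Step 4: Exact two-sided p-value (enumerate n! = 40320 permutations of y under H0): p = 0.548413.
Step 5: alpha = 0.05. fail to reject H0.

tau_b = -0.2143 (C=11, D=17), p = 0.548413, fail to reject H0.


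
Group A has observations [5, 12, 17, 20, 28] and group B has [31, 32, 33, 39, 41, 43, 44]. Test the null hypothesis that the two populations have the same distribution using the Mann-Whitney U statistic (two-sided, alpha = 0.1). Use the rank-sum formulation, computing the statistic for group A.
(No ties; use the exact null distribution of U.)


Step 1: Combine and sort all 12 observations; assign midranks.
sorted (value, group): (5,X), (12,X), (17,X), (20,X), (28,X), (31,Y), (32,Y), (33,Y), (39,Y), (41,Y), (43,Y), (44,Y)
ranks: 5->1, 12->2, 17->3, 20->4, 28->5, 31->6, 32->7, 33->8, 39->9, 41->10, 43->11, 44->12
Step 2: Rank sum for X: R1 = 1 + 2 + 3 + 4 + 5 = 15.
Step 3: U_X = R1 - n1(n1+1)/2 = 15 - 5*6/2 = 15 - 15 = 0.
       U_Y = n1*n2 - U_X = 35 - 0 = 35.
Step 4: No ties, so the exact null distribution of U (based on enumerating the C(12,5) = 792 equally likely rank assignments) gives the two-sided p-value.
Step 5: p-value = 0.002525; compare to alpha = 0.1. reject H0.

U_X = 0, p = 0.002525, reject H0 at alpha = 0.1.


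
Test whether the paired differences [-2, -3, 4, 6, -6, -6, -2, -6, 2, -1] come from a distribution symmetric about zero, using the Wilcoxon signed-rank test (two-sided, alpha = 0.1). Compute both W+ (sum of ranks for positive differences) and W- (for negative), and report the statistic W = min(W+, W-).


Step 1: Drop any zero differences (none here) and take |d_i|.
|d| = [2, 3, 4, 6, 6, 6, 2, 6, 2, 1]
Step 2: Midrank |d_i| (ties get averaged ranks).
ranks: |2|->3, |3|->5, |4|->6, |6|->8.5, |6|->8.5, |6|->8.5, |2|->3, |6|->8.5, |2|->3, |1|->1
Step 3: Attach original signs; sum ranks with positive sign and with negative sign.
W+ = 6 + 8.5 + 3 = 17.5
W- = 3 + 5 + 8.5 + 8.5 + 3 + 8.5 + 1 = 37.5
(Check: W+ + W- = 55 should equal n(n+1)/2 = 55.)
Step 4: Test statistic W = min(W+, W-) = 17.5.
Step 5: Ties in |d|, so use the tie-corrected normal approximation.
        E[W] = n(n+1)/4 = 10*11/4 = 27.5.
        Tie groups: |d|=2 (t=3), |d|=6 (t=4); sum(t^3 - t) = 84.
        Var[W] = n(n+1)(2n+1)/24 - sum(t^3-t)/48 = 2310/24 - 84/48 = 94.5.
        z = (W - E[W]) / sqrt(Var[W]) = (17.5 - 27.5) / 9.7211 = -1.0287.
        Two-sided p = 2*Phi(z) = 0.303626.
Step 6: alpha = 0.1. fail to reject H0.

W+ = 17.5, W- = 37.5, W = min = 17.5, p = 0.303626, fail to reject H0.


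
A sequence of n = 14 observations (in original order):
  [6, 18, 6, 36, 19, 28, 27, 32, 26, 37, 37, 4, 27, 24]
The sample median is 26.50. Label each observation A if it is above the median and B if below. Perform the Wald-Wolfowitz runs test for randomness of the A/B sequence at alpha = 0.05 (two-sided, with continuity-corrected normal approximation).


Step 1: Compute median = 26.50; label A = above, B = below.
Labels in order: BBBABAAABAABAB  (n_A = 7, n_B = 7)
Step 2: Count runs R = 9.
Step 3: Under H0 (random ordering), E[R] = 2*n_A*n_B/(n_A+n_B) + 1 = 2*7*7/14 + 1 = 8.0000.
        Var[R] = 2*n_A*n_B*(2*n_A*n_B - n_A - n_B) / ((n_A+n_B)^2 * (n_A+n_B-1)) = 8232/2548 = 3.2308.
        SD[R] = 1.7974.
Step 4: Continuity-corrected z = (R - 0.5 - E[R]) / SD[R] = (9 - 0.5 - 8.0000) / 1.7974 = 0.2782.
Step 5: Two-sided p-value via normal approximation = 2*(1 - Phi(|z|)) = 0.780879.
Step 6: alpha = 0.05. fail to reject H0.

R = 9, z = 0.2782, p = 0.780879, fail to reject H0.


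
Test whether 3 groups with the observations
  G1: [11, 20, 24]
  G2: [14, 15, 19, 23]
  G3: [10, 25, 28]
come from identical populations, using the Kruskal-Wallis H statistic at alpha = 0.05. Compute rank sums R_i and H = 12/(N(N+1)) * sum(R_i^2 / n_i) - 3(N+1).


Step 1: Combine all N = 10 observations and assign midranks.
sorted (value, group, rank): (10,G3,1), (11,G1,2), (14,G2,3), (15,G2,4), (19,G2,5), (20,G1,6), (23,G2,7), (24,G1,8), (25,G3,9), (28,G3,10)
Step 2: Sum ranks within each group.
R_1 = 16 (n_1 = 3)
R_2 = 19 (n_2 = 4)
R_3 = 20 (n_3 = 3)
Step 3: H = 12/(N(N+1)) * sum(R_i^2/n_i) - 3(N+1)
     = 12/(10*11) * (16^2/3 + 19^2/4 + 20^2/3) - 3*11
     = 0.109091 * 308.917 - 33
     = 0.700000.
Step 4: No ties, so H is used without correction.
Step 5: Under H0, H ~ chi^2(2); p-value = 0.704688.
Step 6: alpha = 0.05. fail to reject H0.

H = 0.7000, df = 2, p = 0.704688, fail to reject H0.


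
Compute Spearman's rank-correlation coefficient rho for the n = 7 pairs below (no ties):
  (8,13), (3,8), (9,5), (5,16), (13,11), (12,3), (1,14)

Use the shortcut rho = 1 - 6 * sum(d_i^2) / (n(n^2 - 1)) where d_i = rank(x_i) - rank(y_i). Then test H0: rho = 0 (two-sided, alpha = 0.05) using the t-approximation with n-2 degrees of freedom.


Step 1: Rank x and y separately (midranks; no ties here).
rank(x): 8->4, 3->2, 9->5, 5->3, 13->7, 12->6, 1->1
rank(y): 13->5, 8->3, 5->2, 16->7, 11->4, 3->1, 14->6
Step 2: d_i = R_x(i) - R_y(i); compute d_i^2.
  (4-5)^2=1, (2-3)^2=1, (5-2)^2=9, (3-7)^2=16, (7-4)^2=9, (6-1)^2=25, (1-6)^2=25
sum(d^2) = 86.
Step 3: rho = 1 - 6*86 / (7*(7^2 - 1)) = 1 - 516/336 = -0.535714.
Step 4: Under H0, t = rho * sqrt((n-2)/(1-rho^2)) = -1.4186 ~ t(5).
Step 5: Two-sided p-value from the t-distribution with 5 df = 0.215217.
Step 6: alpha = 0.05. fail to reject H0.

rho = -0.5357, p = 0.215217, fail to reject H0 at alpha = 0.05.


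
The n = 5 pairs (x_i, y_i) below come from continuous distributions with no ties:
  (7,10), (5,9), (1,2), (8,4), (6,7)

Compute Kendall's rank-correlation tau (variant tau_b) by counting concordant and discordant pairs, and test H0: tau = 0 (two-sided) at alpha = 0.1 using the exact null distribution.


Step 1: Enumerate the 10 unordered pairs (i,j) with i<j and classify each by sign(x_j-x_i) * sign(y_j-y_i).
  (1,2):dx=-2,dy=-1->C; (1,3):dx=-6,dy=-8->C; (1,4):dx=+1,dy=-6->D; (1,5):dx=-1,dy=-3->C
  (2,3):dx=-4,dy=-7->C; (2,4):dx=+3,dy=-5->D; (2,5):dx=+1,dy=-2->D; (3,4):dx=+7,dy=+2->C
  (3,5):dx=+5,dy=+5->C; (4,5):dx=-2,dy=+3->D
Step 2: C = 6, D = 4, total pairs = 10.
Step 3: tau = (C - D)/(n(n-1)/2) = (6 - 4)/10 = 0.200000.
Step 4: Exact two-sided p-value (enumerate n! = 120 permutations of y under H0): p = 0.816667.
Step 5: alpha = 0.1. fail to reject H0.

tau_b = 0.2000 (C=6, D=4), p = 0.816667, fail to reject H0.


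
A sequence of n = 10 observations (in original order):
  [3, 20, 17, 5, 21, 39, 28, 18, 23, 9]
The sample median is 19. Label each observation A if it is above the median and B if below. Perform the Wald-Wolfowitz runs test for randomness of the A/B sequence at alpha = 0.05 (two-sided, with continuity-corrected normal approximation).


Step 1: Compute median = 19; label A = above, B = below.
Labels in order: BABBAAABAB  (n_A = 5, n_B = 5)
Step 2: Count runs R = 7.
Step 3: Under H0 (random ordering), E[R] = 2*n_A*n_B/(n_A+n_B) + 1 = 2*5*5/10 + 1 = 6.0000.
        Var[R] = 2*n_A*n_B*(2*n_A*n_B - n_A - n_B) / ((n_A+n_B)^2 * (n_A+n_B-1)) = 2000/900 = 2.2222.
        SD[R] = 1.4907.
Step 4: Continuity-corrected z = (R - 0.5 - E[R]) / SD[R] = (7 - 0.5 - 6.0000) / 1.4907 = 0.3354.
Step 5: Two-sided p-value via normal approximation = 2*(1 - Phi(|z|)) = 0.737316.
Step 6: alpha = 0.05. fail to reject H0.

R = 7, z = 0.3354, p = 0.737316, fail to reject H0.


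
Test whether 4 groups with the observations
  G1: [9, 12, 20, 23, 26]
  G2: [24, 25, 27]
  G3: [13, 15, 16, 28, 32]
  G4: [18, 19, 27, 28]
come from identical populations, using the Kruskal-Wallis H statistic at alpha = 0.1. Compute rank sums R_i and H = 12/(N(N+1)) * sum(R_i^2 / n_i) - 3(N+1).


Step 1: Combine all N = 17 observations and assign midranks.
sorted (value, group, rank): (9,G1,1), (12,G1,2), (13,G3,3), (15,G3,4), (16,G3,5), (18,G4,6), (19,G4,7), (20,G1,8), (23,G1,9), (24,G2,10), (25,G2,11), (26,G1,12), (27,G2,13.5), (27,G4,13.5), (28,G3,15.5), (28,G4,15.5), (32,G3,17)
Step 2: Sum ranks within each group.
R_1 = 32 (n_1 = 5)
R_2 = 34.5 (n_2 = 3)
R_3 = 44.5 (n_3 = 5)
R_4 = 42 (n_4 = 4)
Step 3: H = 12/(N(N+1)) * sum(R_i^2/n_i) - 3(N+1)
     = 12/(17*18) * (32^2/5 + 34.5^2/3 + 44.5^2/5 + 42^2/4) - 3*18
     = 0.039216 * 1438.6 - 54
     = 2.415686.
Step 4: Ties present; correction factor C = 1 - 12/(17^3 - 17) = 0.997549. Corrected H = 2.415686 / 0.997549 = 2.421622.
Step 5: Under H0, H ~ chi^2(3); p-value = 0.489622.
Step 6: alpha = 0.1. fail to reject H0.

H = 2.4216, df = 3, p = 0.489622, fail to reject H0.


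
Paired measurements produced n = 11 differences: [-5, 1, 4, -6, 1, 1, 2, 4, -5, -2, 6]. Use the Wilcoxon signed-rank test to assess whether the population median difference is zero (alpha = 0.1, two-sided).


Step 1: Drop any zero differences (none here) and take |d_i|.
|d| = [5, 1, 4, 6, 1, 1, 2, 4, 5, 2, 6]
Step 2: Midrank |d_i| (ties get averaged ranks).
ranks: |5|->8.5, |1|->2, |4|->6.5, |6|->10.5, |1|->2, |1|->2, |2|->4.5, |4|->6.5, |5|->8.5, |2|->4.5, |6|->10.5
Step 3: Attach original signs; sum ranks with positive sign and with negative sign.
W+ = 2 + 6.5 + 2 + 2 + 4.5 + 6.5 + 10.5 = 34
W- = 8.5 + 10.5 + 8.5 + 4.5 = 32
(Check: W+ + W- = 66 should equal n(n+1)/2 = 66.)
Step 4: Test statistic W = min(W+, W-) = 32.
Step 5: Ties in |d|, so use the tie-corrected normal approximation.
        E[W] = n(n+1)/4 = 11*12/4 = 33.
        Tie groups: |d|=1 (t=3), |d|=2 (t=2), |d|=4 (t=2), |d|=5 (t=2), |d|=6 (t=2); sum(t^3 - t) = 48.
        Var[W] = n(n+1)(2n+1)/24 - sum(t^3-t)/48 = 3036/24 - 48/48 = 125.5.
        z = (W - E[W]) / sqrt(Var[W]) = (32 - 33) / 11.2027 = -0.0893.
        Two-sided p = 2*Phi(z) = 0.928872.
Step 6: alpha = 0.1. fail to reject H0.

W+ = 34, W- = 32, W = min = 32, p = 0.928872, fail to reject H0.


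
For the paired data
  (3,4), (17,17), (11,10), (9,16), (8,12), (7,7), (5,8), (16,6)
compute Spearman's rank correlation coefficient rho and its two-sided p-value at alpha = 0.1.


Step 1: Rank x and y separately (midranks; no ties here).
rank(x): 3->1, 17->8, 11->6, 9->5, 8->4, 7->3, 5->2, 16->7
rank(y): 4->1, 17->8, 10->5, 16->7, 12->6, 7->3, 8->4, 6->2
Step 2: d_i = R_x(i) - R_y(i); compute d_i^2.
  (1-1)^2=0, (8-8)^2=0, (6-5)^2=1, (5-7)^2=4, (4-6)^2=4, (3-3)^2=0, (2-4)^2=4, (7-2)^2=25
sum(d^2) = 38.
Step 3: rho = 1 - 6*38 / (8*(8^2 - 1)) = 1 - 228/504 = 0.547619.
Step 4: Under H0, t = rho * sqrt((n-2)/(1-rho^2)) = 1.6031 ~ t(6).
Step 5: Two-sided p-value from the t-distribution with 6 df = 0.160026.
Step 6: alpha = 0.1. fail to reject H0.

rho = 0.5476, p = 0.160026, fail to reject H0 at alpha = 0.1.


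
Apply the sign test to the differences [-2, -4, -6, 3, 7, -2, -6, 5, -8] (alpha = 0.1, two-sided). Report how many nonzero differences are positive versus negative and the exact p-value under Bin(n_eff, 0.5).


Step 1: Discard zero differences. Original n = 9; n_eff = number of nonzero differences = 9.
Nonzero differences (with sign): -2, -4, -6, +3, +7, -2, -6, +5, -8
Step 2: Count signs: positive = 3, negative = 6.
Step 3: Under H0: P(positive) = 0.5, so the number of positives S ~ Bin(9, 0.5).
Step 4: Two-sided exact p-value = sum of Bin(9,0.5) probabilities at or below the observed probability = 0.507812.
Step 5: alpha = 0.1. fail to reject H0.

n_eff = 9, pos = 3, neg = 6, p = 0.507812, fail to reject H0.


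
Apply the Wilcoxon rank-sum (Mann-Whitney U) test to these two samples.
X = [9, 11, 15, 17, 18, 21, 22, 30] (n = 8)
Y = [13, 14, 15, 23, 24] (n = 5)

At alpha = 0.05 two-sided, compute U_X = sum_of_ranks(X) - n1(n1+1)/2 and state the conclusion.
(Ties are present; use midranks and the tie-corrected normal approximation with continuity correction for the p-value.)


Step 1: Combine and sort all 13 observations; assign midranks.
sorted (value, group): (9,X), (11,X), (13,Y), (14,Y), (15,X), (15,Y), (17,X), (18,X), (21,X), (22,X), (23,Y), (24,Y), (30,X)
ranks: 9->1, 11->2, 13->3, 14->4, 15->5.5, 15->5.5, 17->7, 18->8, 21->9, 22->10, 23->11, 24->12, 30->13
Step 2: Rank sum for X: R1 = 1 + 2 + 5.5 + 7 + 8 + 9 + 10 + 13 = 55.5.
Step 3: U_X = R1 - n1(n1+1)/2 = 55.5 - 8*9/2 = 55.5 - 36 = 19.5.
       U_Y = n1*n2 - U_X = 40 - 19.5 = 20.5.
Step 4: Ties are present, so use the tie-corrected normal approximation (with continuity correction) for the p-value.
Step 5: p-value = 1.000000; compare to alpha = 0.05. fail to reject H0.

U_X = 19.5, p = 1.000000, fail to reject H0 at alpha = 0.05.


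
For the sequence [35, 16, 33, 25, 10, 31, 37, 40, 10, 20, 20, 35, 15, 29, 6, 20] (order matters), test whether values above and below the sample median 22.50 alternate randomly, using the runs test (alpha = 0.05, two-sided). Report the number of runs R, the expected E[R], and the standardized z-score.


Step 1: Compute median = 22.50; label A = above, B = below.
Labels in order: ABAABAAABBBABABB  (n_A = 8, n_B = 8)
Step 2: Count runs R = 10.
Step 3: Under H0 (random ordering), E[R] = 2*n_A*n_B/(n_A+n_B) + 1 = 2*8*8/16 + 1 = 9.0000.
        Var[R] = 2*n_A*n_B*(2*n_A*n_B - n_A - n_B) / ((n_A+n_B)^2 * (n_A+n_B-1)) = 14336/3840 = 3.7333.
        SD[R] = 1.9322.
Step 4: Continuity-corrected z = (R - 0.5 - E[R]) / SD[R] = (10 - 0.5 - 9.0000) / 1.9322 = 0.2588.
Step 5: Two-sided p-value via normal approximation = 2*(1 - Phi(|z|)) = 0.795809.
Step 6: alpha = 0.05. fail to reject H0.

R = 10, z = 0.2588, p = 0.795809, fail to reject H0.


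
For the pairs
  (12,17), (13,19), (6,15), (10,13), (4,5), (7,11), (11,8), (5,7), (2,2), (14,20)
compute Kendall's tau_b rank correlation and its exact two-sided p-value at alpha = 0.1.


Step 1: Enumerate the 45 unordered pairs (i,j) with i<j and classify each by sign(x_j-x_i) * sign(y_j-y_i).
  (1,2):dx=+1,dy=+2->C; (1,3):dx=-6,dy=-2->C; (1,4):dx=-2,dy=-4->C; (1,5):dx=-8,dy=-12->C
  (1,6):dx=-5,dy=-6->C; (1,7):dx=-1,dy=-9->C; (1,8):dx=-7,dy=-10->C; (1,9):dx=-10,dy=-15->C
  (1,10):dx=+2,dy=+3->C; (2,3):dx=-7,dy=-4->C; (2,4):dx=-3,dy=-6->C; (2,5):dx=-9,dy=-14->C
  (2,6):dx=-6,dy=-8->C; (2,7):dx=-2,dy=-11->C; (2,8):dx=-8,dy=-12->C; (2,9):dx=-11,dy=-17->C
  (2,10):dx=+1,dy=+1->C; (3,4):dx=+4,dy=-2->D; (3,5):dx=-2,dy=-10->C; (3,6):dx=+1,dy=-4->D
  (3,7):dx=+5,dy=-7->D; (3,8):dx=-1,dy=-8->C; (3,9):dx=-4,dy=-13->C; (3,10):dx=+8,dy=+5->C
  (4,5):dx=-6,dy=-8->C; (4,6):dx=-3,dy=-2->C; (4,7):dx=+1,dy=-5->D; (4,8):dx=-5,dy=-6->C
  (4,9):dx=-8,dy=-11->C; (4,10):dx=+4,dy=+7->C; (5,6):dx=+3,dy=+6->C; (5,7):dx=+7,dy=+3->C
  (5,8):dx=+1,dy=+2->C; (5,9):dx=-2,dy=-3->C; (5,10):dx=+10,dy=+15->C; (6,7):dx=+4,dy=-3->D
  (6,8):dx=-2,dy=-4->C; (6,9):dx=-5,dy=-9->C; (6,10):dx=+7,dy=+9->C; (7,8):dx=-6,dy=-1->C
  (7,9):dx=-9,dy=-6->C; (7,10):dx=+3,dy=+12->C; (8,9):dx=-3,dy=-5->C; (8,10):dx=+9,dy=+13->C
  (9,10):dx=+12,dy=+18->C
Step 2: C = 40, D = 5, total pairs = 45.
Step 3: tau = (C - D)/(n(n-1)/2) = (40 - 5)/45 = 0.777778.
Step 4: Exact two-sided p-value (enumerate n! = 3628800 permutations of y under H0): p = 0.000946.
Step 5: alpha = 0.1. reject H0.

tau_b = 0.7778 (C=40, D=5), p = 0.000946, reject H0.


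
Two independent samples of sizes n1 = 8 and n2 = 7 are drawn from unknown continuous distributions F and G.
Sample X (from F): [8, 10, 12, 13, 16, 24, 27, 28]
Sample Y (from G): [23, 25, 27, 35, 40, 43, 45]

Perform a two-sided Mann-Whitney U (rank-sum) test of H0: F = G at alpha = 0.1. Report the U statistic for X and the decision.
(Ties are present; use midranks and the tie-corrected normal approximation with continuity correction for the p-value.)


Step 1: Combine and sort all 15 observations; assign midranks.
sorted (value, group): (8,X), (10,X), (12,X), (13,X), (16,X), (23,Y), (24,X), (25,Y), (27,X), (27,Y), (28,X), (35,Y), (40,Y), (43,Y), (45,Y)
ranks: 8->1, 10->2, 12->3, 13->4, 16->5, 23->6, 24->7, 25->8, 27->9.5, 27->9.5, 28->11, 35->12, 40->13, 43->14, 45->15
Step 2: Rank sum for X: R1 = 1 + 2 + 3 + 4 + 5 + 7 + 9.5 + 11 = 42.5.
Step 3: U_X = R1 - n1(n1+1)/2 = 42.5 - 8*9/2 = 42.5 - 36 = 6.5.
       U_Y = n1*n2 - U_X = 56 - 6.5 = 49.5.
Step 4: Ties are present, so use the tie-corrected normal approximation (with continuity correction) for the p-value.
Step 5: p-value = 0.014997; compare to alpha = 0.1. reject H0.

U_X = 6.5, p = 0.014997, reject H0 at alpha = 0.1.


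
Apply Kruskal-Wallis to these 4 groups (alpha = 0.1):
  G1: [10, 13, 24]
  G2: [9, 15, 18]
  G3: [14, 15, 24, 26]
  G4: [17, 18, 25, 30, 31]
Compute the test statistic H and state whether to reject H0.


Step 1: Combine all N = 15 observations and assign midranks.
sorted (value, group, rank): (9,G2,1), (10,G1,2), (13,G1,3), (14,G3,4), (15,G2,5.5), (15,G3,5.5), (17,G4,7), (18,G2,8.5), (18,G4,8.5), (24,G1,10.5), (24,G3,10.5), (25,G4,12), (26,G3,13), (30,G4,14), (31,G4,15)
Step 2: Sum ranks within each group.
R_1 = 15.5 (n_1 = 3)
R_2 = 15 (n_2 = 3)
R_3 = 33 (n_3 = 4)
R_4 = 56.5 (n_4 = 5)
Step 3: H = 12/(N(N+1)) * sum(R_i^2/n_i) - 3(N+1)
     = 12/(15*16) * (15.5^2/3 + 15^2/3 + 33^2/4 + 56.5^2/5) - 3*16
     = 0.050000 * 1065.78 - 48
     = 5.289167.
Step 4: Ties present; correction factor C = 1 - 18/(15^3 - 15) = 0.994643. Corrected H = 5.289167 / 0.994643 = 5.317654.
Step 5: Under H0, H ~ chi^2(3); p-value = 0.149961.
Step 6: alpha = 0.1. fail to reject H0.

H = 5.3177, df = 3, p = 0.149961, fail to reject H0.


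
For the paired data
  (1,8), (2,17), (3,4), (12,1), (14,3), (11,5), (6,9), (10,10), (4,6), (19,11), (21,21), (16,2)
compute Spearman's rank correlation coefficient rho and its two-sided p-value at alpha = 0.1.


Step 1: Rank x and y separately (midranks; no ties here).
rank(x): 1->1, 2->2, 3->3, 12->8, 14->9, 11->7, 6->5, 10->6, 4->4, 19->11, 21->12, 16->10
rank(y): 8->7, 17->11, 4->4, 1->1, 3->3, 5->5, 9->8, 10->9, 6->6, 11->10, 21->12, 2->2
Step 2: d_i = R_x(i) - R_y(i); compute d_i^2.
  (1-7)^2=36, (2-11)^2=81, (3-4)^2=1, (8-1)^2=49, (9-3)^2=36, (7-5)^2=4, (5-8)^2=9, (6-9)^2=9, (4-6)^2=4, (11-10)^2=1, (12-12)^2=0, (10-2)^2=64
sum(d^2) = 294.
Step 3: rho = 1 - 6*294 / (12*(12^2 - 1)) = 1 - 1764/1716 = -0.027972.
Step 4: Under H0, t = rho * sqrt((n-2)/(1-rho^2)) = -0.0885 ~ t(10).
Step 5: Two-sided p-value from the t-distribution with 10 df = 0.931234.
Step 6: alpha = 0.1. fail to reject H0.

rho = -0.0280, p = 0.931234, fail to reject H0 at alpha = 0.1.


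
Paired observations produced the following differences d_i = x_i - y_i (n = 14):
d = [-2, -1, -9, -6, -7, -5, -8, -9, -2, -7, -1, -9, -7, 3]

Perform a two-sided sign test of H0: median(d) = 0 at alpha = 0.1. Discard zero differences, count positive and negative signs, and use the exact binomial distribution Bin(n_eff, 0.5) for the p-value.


Step 1: Discard zero differences. Original n = 14; n_eff = number of nonzero differences = 14.
Nonzero differences (with sign): -2, -1, -9, -6, -7, -5, -8, -9, -2, -7, -1, -9, -7, +3
Step 2: Count signs: positive = 1, negative = 13.
Step 3: Under H0: P(positive) = 0.5, so the number of positives S ~ Bin(14, 0.5).
Step 4: Two-sided exact p-value = sum of Bin(14,0.5) probabilities at or below the observed probability = 0.001831.
Step 5: alpha = 0.1. reject H0.

n_eff = 14, pos = 1, neg = 13, p = 0.001831, reject H0.


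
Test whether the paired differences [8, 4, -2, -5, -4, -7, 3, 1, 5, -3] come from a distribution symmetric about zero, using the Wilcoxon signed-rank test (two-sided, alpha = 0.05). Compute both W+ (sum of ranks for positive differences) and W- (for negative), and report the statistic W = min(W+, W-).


Step 1: Drop any zero differences (none here) and take |d_i|.
|d| = [8, 4, 2, 5, 4, 7, 3, 1, 5, 3]
Step 2: Midrank |d_i| (ties get averaged ranks).
ranks: |8|->10, |4|->5.5, |2|->2, |5|->7.5, |4|->5.5, |7|->9, |3|->3.5, |1|->1, |5|->7.5, |3|->3.5
Step 3: Attach original signs; sum ranks with positive sign and with negative sign.
W+ = 10 + 5.5 + 3.5 + 1 + 7.5 = 27.5
W- = 2 + 7.5 + 5.5 + 9 + 3.5 = 27.5
(Check: W+ + W- = 55 should equal n(n+1)/2 = 55.)
Step 4: Test statistic W = min(W+, W-) = 27.5.
Step 5: Ties in |d|, so use the tie-corrected normal approximation.
        E[W] = n(n+1)/4 = 10*11/4 = 27.5.
        Tie groups: |d|=3 (t=2), |d|=4 (t=2), |d|=5 (t=2); sum(t^3 - t) = 18.
        Var[W] = n(n+1)(2n+1)/24 - sum(t^3-t)/48 = 2310/24 - 18/48 = 95.875.
        z = (W - E[W]) / sqrt(Var[W]) = (27.5 - 27.5) / 9.7916 = 0.0000.
        Two-sided p = 2*Phi(z) = 1.000000.
Step 6: alpha = 0.05. fail to reject H0.

W+ = 27.5, W- = 27.5, W = min = 27.5, p = 1.000000, fail to reject H0.


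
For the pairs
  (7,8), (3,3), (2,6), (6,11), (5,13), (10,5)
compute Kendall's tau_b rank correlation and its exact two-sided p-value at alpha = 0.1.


Step 1: Enumerate the 15 unordered pairs (i,j) with i<j and classify each by sign(x_j-x_i) * sign(y_j-y_i).
  (1,2):dx=-4,dy=-5->C; (1,3):dx=-5,dy=-2->C; (1,4):dx=-1,dy=+3->D; (1,5):dx=-2,dy=+5->D
  (1,6):dx=+3,dy=-3->D; (2,3):dx=-1,dy=+3->D; (2,4):dx=+3,dy=+8->C; (2,5):dx=+2,dy=+10->C
  (2,6):dx=+7,dy=+2->C; (3,4):dx=+4,dy=+5->C; (3,5):dx=+3,dy=+7->C; (3,6):dx=+8,dy=-1->D
  (4,5):dx=-1,dy=+2->D; (4,6):dx=+4,dy=-6->D; (5,6):dx=+5,dy=-8->D
Step 2: C = 7, D = 8, total pairs = 15.
Step 3: tau = (C - D)/(n(n-1)/2) = (7 - 8)/15 = -0.066667.
Step 4: Exact two-sided p-value (enumerate n! = 720 permutations of y under H0): p = 1.000000.
Step 5: alpha = 0.1. fail to reject H0.

tau_b = -0.0667 (C=7, D=8), p = 1.000000, fail to reject H0.


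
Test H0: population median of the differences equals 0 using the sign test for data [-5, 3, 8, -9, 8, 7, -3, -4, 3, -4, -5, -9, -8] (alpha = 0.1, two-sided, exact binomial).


Step 1: Discard zero differences. Original n = 13; n_eff = number of nonzero differences = 13.
Nonzero differences (with sign): -5, +3, +8, -9, +8, +7, -3, -4, +3, -4, -5, -9, -8
Step 2: Count signs: positive = 5, negative = 8.
Step 3: Under H0: P(positive) = 0.5, so the number of positives S ~ Bin(13, 0.5).
Step 4: Two-sided exact p-value = sum of Bin(13,0.5) probabilities at or below the observed probability = 0.581055.
Step 5: alpha = 0.1. fail to reject H0.

n_eff = 13, pos = 5, neg = 8, p = 0.581055, fail to reject H0.


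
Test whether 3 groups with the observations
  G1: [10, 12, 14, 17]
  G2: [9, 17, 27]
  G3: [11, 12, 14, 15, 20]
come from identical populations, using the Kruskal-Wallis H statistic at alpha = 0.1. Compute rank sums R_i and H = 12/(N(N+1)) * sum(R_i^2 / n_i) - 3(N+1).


Step 1: Combine all N = 12 observations and assign midranks.
sorted (value, group, rank): (9,G2,1), (10,G1,2), (11,G3,3), (12,G1,4.5), (12,G3,4.5), (14,G1,6.5), (14,G3,6.5), (15,G3,8), (17,G1,9.5), (17,G2,9.5), (20,G3,11), (27,G2,12)
Step 2: Sum ranks within each group.
R_1 = 22.5 (n_1 = 4)
R_2 = 22.5 (n_2 = 3)
R_3 = 33 (n_3 = 5)
Step 3: H = 12/(N(N+1)) * sum(R_i^2/n_i) - 3(N+1)
     = 12/(12*13) * (22.5^2/4 + 22.5^2/3 + 33^2/5) - 3*13
     = 0.076923 * 513.112 - 39
     = 0.470192.
Step 4: Ties present; correction factor C = 1 - 18/(12^3 - 12) = 0.989510. Corrected H = 0.470192 / 0.989510 = 0.475177.
Step 5: Under H0, H ~ chi^2(2); p-value = 0.788527.
Step 6: alpha = 0.1. fail to reject H0.

H = 0.4752, df = 2, p = 0.788527, fail to reject H0.


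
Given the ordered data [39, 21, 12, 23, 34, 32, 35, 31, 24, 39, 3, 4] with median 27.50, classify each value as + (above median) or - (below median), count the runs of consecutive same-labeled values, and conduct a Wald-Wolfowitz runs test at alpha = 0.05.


Step 1: Compute median = 27.50; label A = above, B = below.
Labels in order: ABBBAAAABABB  (n_A = 6, n_B = 6)
Step 2: Count runs R = 6.
Step 3: Under H0 (random ordering), E[R] = 2*n_A*n_B/(n_A+n_B) + 1 = 2*6*6/12 + 1 = 7.0000.
        Var[R] = 2*n_A*n_B*(2*n_A*n_B - n_A - n_B) / ((n_A+n_B)^2 * (n_A+n_B-1)) = 4320/1584 = 2.7273.
        SD[R] = 1.6514.
Step 4: Continuity-corrected z = (R + 0.5 - E[R]) / SD[R] = (6 + 0.5 - 7.0000) / 1.6514 = -0.3028.
Step 5: Two-sided p-value via normal approximation = 2*(1 - Phi(|z|)) = 0.762069.
Step 6: alpha = 0.05. fail to reject H0.

R = 6, z = -0.3028, p = 0.762069, fail to reject H0.


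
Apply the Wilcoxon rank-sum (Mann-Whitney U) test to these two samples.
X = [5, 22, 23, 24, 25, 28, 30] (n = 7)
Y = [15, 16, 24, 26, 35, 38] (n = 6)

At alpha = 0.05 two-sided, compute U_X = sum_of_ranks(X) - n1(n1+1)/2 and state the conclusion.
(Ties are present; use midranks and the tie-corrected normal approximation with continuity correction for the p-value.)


Step 1: Combine and sort all 13 observations; assign midranks.
sorted (value, group): (5,X), (15,Y), (16,Y), (22,X), (23,X), (24,X), (24,Y), (25,X), (26,Y), (28,X), (30,X), (35,Y), (38,Y)
ranks: 5->1, 15->2, 16->3, 22->4, 23->5, 24->6.5, 24->6.5, 25->8, 26->9, 28->10, 30->11, 35->12, 38->13
Step 2: Rank sum for X: R1 = 1 + 4 + 5 + 6.5 + 8 + 10 + 11 = 45.5.
Step 3: U_X = R1 - n1(n1+1)/2 = 45.5 - 7*8/2 = 45.5 - 28 = 17.5.
       U_Y = n1*n2 - U_X = 42 - 17.5 = 24.5.
Step 4: Ties are present, so use the tie-corrected normal approximation (with continuity correction) for the p-value.
Step 5: p-value = 0.667806; compare to alpha = 0.05. fail to reject H0.

U_X = 17.5, p = 0.667806, fail to reject H0 at alpha = 0.05.


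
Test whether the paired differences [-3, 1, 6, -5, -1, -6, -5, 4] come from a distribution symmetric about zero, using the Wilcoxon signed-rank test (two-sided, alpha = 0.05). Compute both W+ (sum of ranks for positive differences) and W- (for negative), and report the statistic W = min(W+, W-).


Step 1: Drop any zero differences (none here) and take |d_i|.
|d| = [3, 1, 6, 5, 1, 6, 5, 4]
Step 2: Midrank |d_i| (ties get averaged ranks).
ranks: |3|->3, |1|->1.5, |6|->7.5, |5|->5.5, |1|->1.5, |6|->7.5, |5|->5.5, |4|->4
Step 3: Attach original signs; sum ranks with positive sign and with negative sign.
W+ = 1.5 + 7.5 + 4 = 13
W- = 3 + 5.5 + 1.5 + 7.5 + 5.5 = 23
(Check: W+ + W- = 36 should equal n(n+1)/2 = 36.)
Step 4: Test statistic W = min(W+, W-) = 13.
Step 5: Ties in |d|, so use the tie-corrected normal approximation.
        E[W] = n(n+1)/4 = 8*9/4 = 18.
        Tie groups: |d|=1 (t=2), |d|=5 (t=2), |d|=6 (t=2); sum(t^3 - t) = 18.
        Var[W] = n(n+1)(2n+1)/24 - sum(t^3-t)/48 = 1224/24 - 18/48 = 50.625.
        z = (W - E[W]) / sqrt(Var[W]) = (13 - 18) / 7.1151 = -0.7027.
        Two-sided p = 2*Phi(z) = 0.482225.
Step 6: alpha = 0.05. fail to reject H0.

W+ = 13, W- = 23, W = min = 13, p = 0.482225, fail to reject H0.


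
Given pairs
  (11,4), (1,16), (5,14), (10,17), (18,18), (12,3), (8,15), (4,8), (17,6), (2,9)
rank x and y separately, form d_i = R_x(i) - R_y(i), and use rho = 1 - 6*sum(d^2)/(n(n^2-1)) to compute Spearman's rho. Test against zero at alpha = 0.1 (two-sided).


Step 1: Rank x and y separately (midranks; no ties here).
rank(x): 11->7, 1->1, 5->4, 10->6, 18->10, 12->8, 8->5, 4->3, 17->9, 2->2
rank(y): 4->2, 16->8, 14->6, 17->9, 18->10, 3->1, 15->7, 8->4, 6->3, 9->5
Step 2: d_i = R_x(i) - R_y(i); compute d_i^2.
  (7-2)^2=25, (1-8)^2=49, (4-6)^2=4, (6-9)^2=9, (10-10)^2=0, (8-1)^2=49, (5-7)^2=4, (3-4)^2=1, (9-3)^2=36, (2-5)^2=9
sum(d^2) = 186.
Step 3: rho = 1 - 6*186 / (10*(10^2 - 1)) = 1 - 1116/990 = -0.127273.
Step 4: Under H0, t = rho * sqrt((n-2)/(1-rho^2)) = -0.3629 ~ t(8).
Step 5: Two-sided p-value from the t-distribution with 8 df = 0.726057.
Step 6: alpha = 0.1. fail to reject H0.

rho = -0.1273, p = 0.726057, fail to reject H0 at alpha = 0.1.
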